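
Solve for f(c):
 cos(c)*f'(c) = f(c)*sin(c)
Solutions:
 f(c) = C1/cos(c)


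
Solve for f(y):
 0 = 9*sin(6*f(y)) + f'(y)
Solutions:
 f(y) = -acos((-C1 - exp(108*y))/(C1 - exp(108*y)))/6 + pi/3
 f(y) = acos((-C1 - exp(108*y))/(C1 - exp(108*y)))/6


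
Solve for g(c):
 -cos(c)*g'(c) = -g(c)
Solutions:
 g(c) = C1*sqrt(sin(c) + 1)/sqrt(sin(c) - 1)


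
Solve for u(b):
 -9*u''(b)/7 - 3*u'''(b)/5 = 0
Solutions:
 u(b) = C1 + C2*b + C3*exp(-15*b/7)


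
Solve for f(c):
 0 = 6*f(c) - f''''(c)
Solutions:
 f(c) = C1*exp(-6^(1/4)*c) + C2*exp(6^(1/4)*c) + C3*sin(6^(1/4)*c) + C4*cos(6^(1/4)*c)


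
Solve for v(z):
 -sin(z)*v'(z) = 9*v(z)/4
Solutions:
 v(z) = C1*(cos(z) + 1)^(9/8)/(cos(z) - 1)^(9/8)


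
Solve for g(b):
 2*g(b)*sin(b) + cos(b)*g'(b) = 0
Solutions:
 g(b) = C1*cos(b)^2


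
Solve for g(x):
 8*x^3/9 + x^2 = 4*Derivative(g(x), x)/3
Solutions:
 g(x) = C1 + x^4/6 + x^3/4


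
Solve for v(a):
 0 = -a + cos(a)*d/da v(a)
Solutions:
 v(a) = C1 + Integral(a/cos(a), a)


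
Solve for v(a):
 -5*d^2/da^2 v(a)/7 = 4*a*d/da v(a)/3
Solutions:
 v(a) = C1 + C2*erf(sqrt(210)*a/15)


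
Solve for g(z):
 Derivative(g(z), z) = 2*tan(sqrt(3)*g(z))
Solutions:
 g(z) = sqrt(3)*(pi - asin(C1*exp(2*sqrt(3)*z)))/3
 g(z) = sqrt(3)*asin(C1*exp(2*sqrt(3)*z))/3


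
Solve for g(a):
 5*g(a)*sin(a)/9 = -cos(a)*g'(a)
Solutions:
 g(a) = C1*cos(a)^(5/9)


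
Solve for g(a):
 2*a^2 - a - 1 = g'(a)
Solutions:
 g(a) = C1 + 2*a^3/3 - a^2/2 - a


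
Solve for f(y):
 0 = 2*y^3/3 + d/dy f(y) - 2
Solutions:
 f(y) = C1 - y^4/6 + 2*y


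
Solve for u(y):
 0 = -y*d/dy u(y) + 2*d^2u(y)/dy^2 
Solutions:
 u(y) = C1 + C2*erfi(y/2)


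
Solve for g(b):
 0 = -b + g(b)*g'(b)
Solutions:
 g(b) = -sqrt(C1 + b^2)
 g(b) = sqrt(C1 + b^2)


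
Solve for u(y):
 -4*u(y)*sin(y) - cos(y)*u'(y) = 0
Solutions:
 u(y) = C1*cos(y)^4


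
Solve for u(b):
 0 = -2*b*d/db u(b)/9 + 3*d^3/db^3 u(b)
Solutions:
 u(b) = C1 + Integral(C2*airyai(2^(1/3)*b/3) + C3*airybi(2^(1/3)*b/3), b)


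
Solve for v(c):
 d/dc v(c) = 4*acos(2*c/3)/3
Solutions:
 v(c) = C1 + 4*c*acos(2*c/3)/3 - 2*sqrt(9 - 4*c^2)/3


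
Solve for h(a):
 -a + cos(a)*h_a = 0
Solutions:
 h(a) = C1 + Integral(a/cos(a), a)


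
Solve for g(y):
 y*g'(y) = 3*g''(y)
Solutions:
 g(y) = C1 + C2*erfi(sqrt(6)*y/6)


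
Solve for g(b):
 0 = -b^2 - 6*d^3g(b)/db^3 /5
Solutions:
 g(b) = C1 + C2*b + C3*b^2 - b^5/72


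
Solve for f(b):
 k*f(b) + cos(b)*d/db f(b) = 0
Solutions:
 f(b) = C1*exp(k*(log(sin(b) - 1) - log(sin(b) + 1))/2)


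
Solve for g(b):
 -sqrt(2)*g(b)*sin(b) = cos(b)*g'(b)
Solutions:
 g(b) = C1*cos(b)^(sqrt(2))


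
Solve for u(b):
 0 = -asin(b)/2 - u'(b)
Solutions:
 u(b) = C1 - b*asin(b)/2 - sqrt(1 - b^2)/2


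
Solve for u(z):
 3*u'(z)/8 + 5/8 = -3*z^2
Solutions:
 u(z) = C1 - 8*z^3/3 - 5*z/3


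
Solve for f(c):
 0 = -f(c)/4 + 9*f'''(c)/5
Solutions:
 f(c) = C3*exp(30^(1/3)*c/6) + (C1*sin(10^(1/3)*3^(5/6)*c/12) + C2*cos(10^(1/3)*3^(5/6)*c/12))*exp(-30^(1/3)*c/12)


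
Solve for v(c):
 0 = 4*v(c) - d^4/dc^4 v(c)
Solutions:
 v(c) = C1*exp(-sqrt(2)*c) + C2*exp(sqrt(2)*c) + C3*sin(sqrt(2)*c) + C4*cos(sqrt(2)*c)


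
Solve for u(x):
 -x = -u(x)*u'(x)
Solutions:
 u(x) = -sqrt(C1 + x^2)
 u(x) = sqrt(C1 + x^2)


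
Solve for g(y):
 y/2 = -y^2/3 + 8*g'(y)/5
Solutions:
 g(y) = C1 + 5*y^3/72 + 5*y^2/32


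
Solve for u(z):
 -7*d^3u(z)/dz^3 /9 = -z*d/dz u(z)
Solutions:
 u(z) = C1 + Integral(C2*airyai(21^(2/3)*z/7) + C3*airybi(21^(2/3)*z/7), z)


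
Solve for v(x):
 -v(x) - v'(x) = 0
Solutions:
 v(x) = C1*exp(-x)


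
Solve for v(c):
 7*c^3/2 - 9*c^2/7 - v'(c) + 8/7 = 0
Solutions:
 v(c) = C1 + 7*c^4/8 - 3*c^3/7 + 8*c/7


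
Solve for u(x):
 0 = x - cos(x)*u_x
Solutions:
 u(x) = C1 + Integral(x/cos(x), x)


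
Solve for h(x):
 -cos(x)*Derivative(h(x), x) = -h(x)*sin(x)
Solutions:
 h(x) = C1/cos(x)


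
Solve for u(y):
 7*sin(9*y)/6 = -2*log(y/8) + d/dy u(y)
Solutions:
 u(y) = C1 + 2*y*log(y) - 6*y*log(2) - 2*y - 7*cos(9*y)/54


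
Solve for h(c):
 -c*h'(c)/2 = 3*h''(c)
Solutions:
 h(c) = C1 + C2*erf(sqrt(3)*c/6)


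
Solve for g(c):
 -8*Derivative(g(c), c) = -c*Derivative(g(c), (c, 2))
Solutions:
 g(c) = C1 + C2*c^9


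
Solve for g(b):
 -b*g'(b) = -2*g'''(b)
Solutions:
 g(b) = C1 + Integral(C2*airyai(2^(2/3)*b/2) + C3*airybi(2^(2/3)*b/2), b)


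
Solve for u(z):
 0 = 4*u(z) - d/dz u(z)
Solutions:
 u(z) = C1*exp(4*z)


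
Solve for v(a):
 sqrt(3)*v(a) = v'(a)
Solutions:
 v(a) = C1*exp(sqrt(3)*a)


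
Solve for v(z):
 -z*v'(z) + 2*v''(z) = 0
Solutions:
 v(z) = C1 + C2*erfi(z/2)


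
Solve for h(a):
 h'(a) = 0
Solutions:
 h(a) = C1


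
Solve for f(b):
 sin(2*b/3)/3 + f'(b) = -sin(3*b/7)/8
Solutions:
 f(b) = C1 + 7*cos(3*b/7)/24 + cos(2*b/3)/2


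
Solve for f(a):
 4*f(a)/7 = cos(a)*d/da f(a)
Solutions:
 f(a) = C1*(sin(a) + 1)^(2/7)/(sin(a) - 1)^(2/7)


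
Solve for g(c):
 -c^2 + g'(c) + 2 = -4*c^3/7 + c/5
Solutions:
 g(c) = C1 - c^4/7 + c^3/3 + c^2/10 - 2*c


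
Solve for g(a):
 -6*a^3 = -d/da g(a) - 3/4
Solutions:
 g(a) = C1 + 3*a^4/2 - 3*a/4


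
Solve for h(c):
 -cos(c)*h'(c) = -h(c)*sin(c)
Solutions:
 h(c) = C1/cos(c)


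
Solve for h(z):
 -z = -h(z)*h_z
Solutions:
 h(z) = -sqrt(C1 + z^2)
 h(z) = sqrt(C1 + z^2)


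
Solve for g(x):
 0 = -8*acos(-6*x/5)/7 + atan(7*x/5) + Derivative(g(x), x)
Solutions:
 g(x) = C1 + 8*x*acos(-6*x/5)/7 - x*atan(7*x/5) + 4*sqrt(25 - 36*x^2)/21 + 5*log(49*x^2 + 25)/14


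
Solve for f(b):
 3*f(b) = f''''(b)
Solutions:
 f(b) = C1*exp(-3^(1/4)*b) + C2*exp(3^(1/4)*b) + C3*sin(3^(1/4)*b) + C4*cos(3^(1/4)*b)


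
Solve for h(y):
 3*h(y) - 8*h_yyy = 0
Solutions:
 h(y) = C3*exp(3^(1/3)*y/2) + (C1*sin(3^(5/6)*y/4) + C2*cos(3^(5/6)*y/4))*exp(-3^(1/3)*y/4)


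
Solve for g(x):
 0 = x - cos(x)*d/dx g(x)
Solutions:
 g(x) = C1 + Integral(x/cos(x), x)


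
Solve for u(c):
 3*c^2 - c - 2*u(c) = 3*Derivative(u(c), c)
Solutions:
 u(c) = C1*exp(-2*c/3) + 3*c^2/2 - 5*c + 15/2


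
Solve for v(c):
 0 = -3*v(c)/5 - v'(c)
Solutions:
 v(c) = C1*exp(-3*c/5)


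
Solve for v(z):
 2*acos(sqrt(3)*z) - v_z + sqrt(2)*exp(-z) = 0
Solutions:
 v(z) = C1 + 2*z*acos(sqrt(3)*z) - 2*sqrt(3)*sqrt(1 - 3*z^2)/3 - sqrt(2)*exp(-z)


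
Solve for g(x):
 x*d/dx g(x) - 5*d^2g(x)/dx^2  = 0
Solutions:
 g(x) = C1 + C2*erfi(sqrt(10)*x/10)


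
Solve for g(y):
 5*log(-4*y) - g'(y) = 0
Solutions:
 g(y) = C1 + 5*y*log(-y) + 5*y*(-1 + 2*log(2))


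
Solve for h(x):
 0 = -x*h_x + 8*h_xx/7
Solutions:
 h(x) = C1 + C2*erfi(sqrt(7)*x/4)


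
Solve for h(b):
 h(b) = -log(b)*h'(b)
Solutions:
 h(b) = C1*exp(-li(b))


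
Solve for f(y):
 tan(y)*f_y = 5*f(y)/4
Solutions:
 f(y) = C1*sin(y)^(5/4)


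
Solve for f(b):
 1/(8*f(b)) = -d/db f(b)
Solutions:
 f(b) = -sqrt(C1 - b)/2
 f(b) = sqrt(C1 - b)/2


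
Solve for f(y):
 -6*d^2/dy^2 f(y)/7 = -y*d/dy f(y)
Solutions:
 f(y) = C1 + C2*erfi(sqrt(21)*y/6)


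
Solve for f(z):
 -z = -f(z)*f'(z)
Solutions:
 f(z) = -sqrt(C1 + z^2)
 f(z) = sqrt(C1 + z^2)


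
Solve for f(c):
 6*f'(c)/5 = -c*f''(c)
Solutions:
 f(c) = C1 + C2/c^(1/5)


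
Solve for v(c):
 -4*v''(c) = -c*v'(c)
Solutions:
 v(c) = C1 + C2*erfi(sqrt(2)*c/4)


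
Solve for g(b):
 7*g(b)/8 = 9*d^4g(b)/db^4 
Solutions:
 g(b) = C1*exp(-14^(1/4)*sqrt(3)*b/6) + C2*exp(14^(1/4)*sqrt(3)*b/6) + C3*sin(14^(1/4)*sqrt(3)*b/6) + C4*cos(14^(1/4)*sqrt(3)*b/6)


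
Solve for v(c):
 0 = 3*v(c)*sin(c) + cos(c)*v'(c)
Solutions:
 v(c) = C1*cos(c)^3


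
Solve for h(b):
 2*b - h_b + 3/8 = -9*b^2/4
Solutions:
 h(b) = C1 + 3*b^3/4 + b^2 + 3*b/8


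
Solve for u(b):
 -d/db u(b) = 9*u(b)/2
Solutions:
 u(b) = C1*exp(-9*b/2)


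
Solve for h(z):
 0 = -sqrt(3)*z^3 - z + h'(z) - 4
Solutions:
 h(z) = C1 + sqrt(3)*z^4/4 + z^2/2 + 4*z


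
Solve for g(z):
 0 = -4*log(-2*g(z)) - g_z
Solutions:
 Integral(1/(log(-_y) + log(2)), (_y, g(z)))/4 = C1 - z


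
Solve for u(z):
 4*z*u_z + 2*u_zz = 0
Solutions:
 u(z) = C1 + C2*erf(z)


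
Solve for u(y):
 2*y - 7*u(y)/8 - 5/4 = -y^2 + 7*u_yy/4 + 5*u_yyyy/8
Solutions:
 u(y) = C1*sin(sqrt(5)*y*sqrt(7 - sqrt(14))/5) + C2*sin(sqrt(5)*y*sqrt(sqrt(14) + 7)/5) + C3*cos(sqrt(5)*y*sqrt(7 - sqrt(14))/5) + C4*cos(sqrt(5)*y*sqrt(sqrt(14) + 7)/5) + 8*y^2/7 + 16*y/7 - 6


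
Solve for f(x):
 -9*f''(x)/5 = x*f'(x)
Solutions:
 f(x) = C1 + C2*erf(sqrt(10)*x/6)


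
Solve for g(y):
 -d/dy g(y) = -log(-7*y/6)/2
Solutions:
 g(y) = C1 + y*log(-y)/2 + y*(-log(6) - 1 + log(7))/2


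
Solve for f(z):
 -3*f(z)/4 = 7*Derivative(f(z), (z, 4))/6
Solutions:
 f(z) = (C1*sin(2^(1/4)*sqrt(3)*7^(3/4)*z/14) + C2*cos(2^(1/4)*sqrt(3)*7^(3/4)*z/14))*exp(-2^(1/4)*sqrt(3)*7^(3/4)*z/14) + (C3*sin(2^(1/4)*sqrt(3)*7^(3/4)*z/14) + C4*cos(2^(1/4)*sqrt(3)*7^(3/4)*z/14))*exp(2^(1/4)*sqrt(3)*7^(3/4)*z/14)


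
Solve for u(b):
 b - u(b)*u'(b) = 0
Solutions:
 u(b) = -sqrt(C1 + b^2)
 u(b) = sqrt(C1 + b^2)


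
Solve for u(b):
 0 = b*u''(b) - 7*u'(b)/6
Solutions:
 u(b) = C1 + C2*b^(13/6)


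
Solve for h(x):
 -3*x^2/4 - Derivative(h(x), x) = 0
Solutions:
 h(x) = C1 - x^3/4


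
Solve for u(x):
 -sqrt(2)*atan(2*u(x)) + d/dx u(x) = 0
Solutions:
 Integral(1/atan(2*_y), (_y, u(x))) = C1 + sqrt(2)*x


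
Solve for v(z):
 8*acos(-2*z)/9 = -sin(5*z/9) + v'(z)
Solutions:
 v(z) = C1 + 8*z*acos(-2*z)/9 + 4*sqrt(1 - 4*z^2)/9 - 9*cos(5*z/9)/5


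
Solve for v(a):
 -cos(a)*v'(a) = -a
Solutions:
 v(a) = C1 + Integral(a/cos(a), a)


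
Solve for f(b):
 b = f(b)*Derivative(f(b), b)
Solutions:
 f(b) = -sqrt(C1 + b^2)
 f(b) = sqrt(C1 + b^2)


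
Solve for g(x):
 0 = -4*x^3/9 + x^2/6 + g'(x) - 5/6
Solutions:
 g(x) = C1 + x^4/9 - x^3/18 + 5*x/6


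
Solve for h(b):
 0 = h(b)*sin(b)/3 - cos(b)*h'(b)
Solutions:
 h(b) = C1/cos(b)^(1/3)


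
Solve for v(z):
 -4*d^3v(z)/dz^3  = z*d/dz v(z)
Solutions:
 v(z) = C1 + Integral(C2*airyai(-2^(1/3)*z/2) + C3*airybi(-2^(1/3)*z/2), z)


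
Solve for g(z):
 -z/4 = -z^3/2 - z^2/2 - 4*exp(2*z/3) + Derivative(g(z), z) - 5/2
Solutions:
 g(z) = C1 + z^4/8 + z^3/6 - z^2/8 + 5*z/2 + 6*exp(2*z/3)


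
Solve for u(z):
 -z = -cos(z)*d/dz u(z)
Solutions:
 u(z) = C1 + Integral(z/cos(z), z)


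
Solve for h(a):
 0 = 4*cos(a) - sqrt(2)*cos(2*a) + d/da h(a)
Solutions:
 h(a) = C1 - 4*sin(a) + sqrt(2)*sin(2*a)/2


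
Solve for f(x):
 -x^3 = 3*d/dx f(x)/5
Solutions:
 f(x) = C1 - 5*x^4/12


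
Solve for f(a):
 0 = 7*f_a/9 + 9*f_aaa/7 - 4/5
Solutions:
 f(a) = C1 + C2*sin(7*a/9) + C3*cos(7*a/9) + 36*a/35


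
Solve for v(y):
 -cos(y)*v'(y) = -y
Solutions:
 v(y) = C1 + Integral(y/cos(y), y)


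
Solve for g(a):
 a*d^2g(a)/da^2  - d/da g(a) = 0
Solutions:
 g(a) = C1 + C2*a^2


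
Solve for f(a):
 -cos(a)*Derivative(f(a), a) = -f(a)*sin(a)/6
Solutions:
 f(a) = C1/cos(a)^(1/6)


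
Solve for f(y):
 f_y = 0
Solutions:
 f(y) = C1


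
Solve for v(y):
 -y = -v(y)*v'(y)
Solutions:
 v(y) = -sqrt(C1 + y^2)
 v(y) = sqrt(C1 + y^2)


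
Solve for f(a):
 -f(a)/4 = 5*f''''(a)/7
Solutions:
 f(a) = (C1*sin(5^(3/4)*7^(1/4)*a/10) + C2*cos(5^(3/4)*7^(1/4)*a/10))*exp(-5^(3/4)*7^(1/4)*a/10) + (C3*sin(5^(3/4)*7^(1/4)*a/10) + C4*cos(5^(3/4)*7^(1/4)*a/10))*exp(5^(3/4)*7^(1/4)*a/10)


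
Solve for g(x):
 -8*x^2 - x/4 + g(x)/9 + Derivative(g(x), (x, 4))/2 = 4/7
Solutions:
 g(x) = 72*x^2 + 9*x/4 + (C1*sin(2^(3/4)*sqrt(3)*x/6) + C2*cos(2^(3/4)*sqrt(3)*x/6))*exp(-2^(3/4)*sqrt(3)*x/6) + (C3*sin(2^(3/4)*sqrt(3)*x/6) + C4*cos(2^(3/4)*sqrt(3)*x/6))*exp(2^(3/4)*sqrt(3)*x/6) + 36/7


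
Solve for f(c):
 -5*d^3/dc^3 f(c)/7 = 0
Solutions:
 f(c) = C1 + C2*c + C3*c^2


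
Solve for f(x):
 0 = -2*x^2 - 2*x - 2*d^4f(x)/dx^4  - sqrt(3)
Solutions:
 f(x) = C1 + C2*x + C3*x^2 + C4*x^3 - x^6/360 - x^5/120 - sqrt(3)*x^4/48


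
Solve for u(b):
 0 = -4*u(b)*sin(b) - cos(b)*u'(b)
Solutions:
 u(b) = C1*cos(b)^4


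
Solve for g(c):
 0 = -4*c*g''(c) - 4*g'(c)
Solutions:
 g(c) = C1 + C2*log(c)


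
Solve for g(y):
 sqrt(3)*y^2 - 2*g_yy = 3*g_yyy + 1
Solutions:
 g(y) = C1 + C2*y + C3*exp(-2*y/3) + sqrt(3)*y^4/24 - sqrt(3)*y^3/4 + y^2*(-2 + 9*sqrt(3))/8


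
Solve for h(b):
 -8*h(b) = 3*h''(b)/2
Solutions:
 h(b) = C1*sin(4*sqrt(3)*b/3) + C2*cos(4*sqrt(3)*b/3)


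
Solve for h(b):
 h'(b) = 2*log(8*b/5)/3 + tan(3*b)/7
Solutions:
 h(b) = C1 + 2*b*log(b)/3 - 2*b*log(5)/3 - 2*b/3 + 2*b*log(2) - log(cos(3*b))/21


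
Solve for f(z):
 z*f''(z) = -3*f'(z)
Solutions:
 f(z) = C1 + C2/z^2


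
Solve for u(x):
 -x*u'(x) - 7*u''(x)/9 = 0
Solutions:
 u(x) = C1 + C2*erf(3*sqrt(14)*x/14)


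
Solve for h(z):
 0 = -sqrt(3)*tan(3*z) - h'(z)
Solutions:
 h(z) = C1 + sqrt(3)*log(cos(3*z))/3


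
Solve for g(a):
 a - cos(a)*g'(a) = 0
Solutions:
 g(a) = C1 + Integral(a/cos(a), a)


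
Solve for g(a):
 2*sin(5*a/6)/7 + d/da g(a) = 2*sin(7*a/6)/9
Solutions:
 g(a) = C1 + 12*cos(5*a/6)/35 - 4*cos(7*a/6)/21


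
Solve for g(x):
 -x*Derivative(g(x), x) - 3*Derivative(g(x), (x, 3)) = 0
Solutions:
 g(x) = C1 + Integral(C2*airyai(-3^(2/3)*x/3) + C3*airybi(-3^(2/3)*x/3), x)


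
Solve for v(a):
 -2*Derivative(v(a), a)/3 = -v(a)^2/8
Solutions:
 v(a) = -16/(C1 + 3*a)


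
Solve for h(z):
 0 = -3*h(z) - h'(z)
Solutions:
 h(z) = C1*exp(-3*z)


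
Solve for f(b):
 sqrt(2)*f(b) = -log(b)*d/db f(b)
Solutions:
 f(b) = C1*exp(-sqrt(2)*li(b))


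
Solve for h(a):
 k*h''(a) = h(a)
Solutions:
 h(a) = C1*exp(-a*sqrt(1/k)) + C2*exp(a*sqrt(1/k))


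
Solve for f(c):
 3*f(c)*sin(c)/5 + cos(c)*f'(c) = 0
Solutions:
 f(c) = C1*cos(c)^(3/5)


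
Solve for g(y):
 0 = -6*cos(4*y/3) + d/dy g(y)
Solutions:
 g(y) = C1 + 9*sin(4*y/3)/2


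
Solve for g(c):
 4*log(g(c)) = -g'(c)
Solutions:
 li(g(c)) = C1 - 4*c


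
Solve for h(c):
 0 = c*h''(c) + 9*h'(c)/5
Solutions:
 h(c) = C1 + C2/c^(4/5)


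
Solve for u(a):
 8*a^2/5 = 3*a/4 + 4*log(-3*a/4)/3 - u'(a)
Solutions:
 u(a) = C1 - 8*a^3/15 + 3*a^2/8 + 4*a*log(-a)/3 + 4*a*(-2*log(2) - 1 + log(3))/3


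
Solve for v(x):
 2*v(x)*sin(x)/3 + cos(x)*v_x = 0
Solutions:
 v(x) = C1*cos(x)^(2/3)


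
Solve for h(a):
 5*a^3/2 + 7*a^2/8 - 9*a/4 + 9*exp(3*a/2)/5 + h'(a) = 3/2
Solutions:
 h(a) = C1 - 5*a^4/8 - 7*a^3/24 + 9*a^2/8 + 3*a/2 - 6*exp(3*a/2)/5


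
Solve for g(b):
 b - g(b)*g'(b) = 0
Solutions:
 g(b) = -sqrt(C1 + b^2)
 g(b) = sqrt(C1 + b^2)


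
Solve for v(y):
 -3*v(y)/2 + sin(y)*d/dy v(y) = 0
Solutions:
 v(y) = C1*(cos(y) - 1)^(3/4)/(cos(y) + 1)^(3/4)


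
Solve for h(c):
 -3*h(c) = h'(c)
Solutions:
 h(c) = C1*exp(-3*c)


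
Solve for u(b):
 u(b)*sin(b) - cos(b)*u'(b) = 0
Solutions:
 u(b) = C1/cos(b)


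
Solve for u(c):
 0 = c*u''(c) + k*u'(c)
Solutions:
 u(c) = C1 + c^(1 - re(k))*(C2*sin(log(c)*Abs(im(k))) + C3*cos(log(c)*im(k)))


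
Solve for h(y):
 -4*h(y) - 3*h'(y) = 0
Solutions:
 h(y) = C1*exp(-4*y/3)


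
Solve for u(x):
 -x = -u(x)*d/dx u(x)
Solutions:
 u(x) = -sqrt(C1 + x^2)
 u(x) = sqrt(C1 + x^2)


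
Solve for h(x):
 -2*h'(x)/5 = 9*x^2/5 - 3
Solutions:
 h(x) = C1 - 3*x^3/2 + 15*x/2


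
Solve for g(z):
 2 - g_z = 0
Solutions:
 g(z) = C1 + 2*z


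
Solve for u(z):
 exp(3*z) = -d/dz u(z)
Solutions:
 u(z) = C1 - exp(3*z)/3


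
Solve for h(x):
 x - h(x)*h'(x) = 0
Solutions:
 h(x) = -sqrt(C1 + x^2)
 h(x) = sqrt(C1 + x^2)


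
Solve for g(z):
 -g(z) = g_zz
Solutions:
 g(z) = C1*sin(z) + C2*cos(z)


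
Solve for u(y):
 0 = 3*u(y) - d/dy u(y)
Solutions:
 u(y) = C1*exp(3*y)


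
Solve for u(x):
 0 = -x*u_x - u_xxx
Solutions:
 u(x) = C1 + Integral(C2*airyai(-x) + C3*airybi(-x), x)


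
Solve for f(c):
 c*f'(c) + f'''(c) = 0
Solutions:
 f(c) = C1 + Integral(C2*airyai(-c) + C3*airybi(-c), c)


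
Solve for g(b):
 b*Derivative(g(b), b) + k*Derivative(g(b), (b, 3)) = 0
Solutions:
 g(b) = C1 + Integral(C2*airyai(b*(-1/k)^(1/3)) + C3*airybi(b*(-1/k)^(1/3)), b)


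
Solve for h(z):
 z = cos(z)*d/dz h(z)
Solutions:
 h(z) = C1 + Integral(z/cos(z), z)


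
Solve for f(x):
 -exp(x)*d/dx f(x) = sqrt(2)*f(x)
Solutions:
 f(x) = C1*exp(sqrt(2)*exp(-x))


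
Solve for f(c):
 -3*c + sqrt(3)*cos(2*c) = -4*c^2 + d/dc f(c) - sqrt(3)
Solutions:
 f(c) = C1 + 4*c^3/3 - 3*c^2/2 + sqrt(3)*(c + sin(c)*cos(c))


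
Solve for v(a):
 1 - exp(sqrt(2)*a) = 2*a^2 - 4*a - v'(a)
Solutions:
 v(a) = C1 + 2*a^3/3 - 2*a^2 - a + sqrt(2)*exp(sqrt(2)*a)/2


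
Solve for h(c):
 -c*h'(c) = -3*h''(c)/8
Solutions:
 h(c) = C1 + C2*erfi(2*sqrt(3)*c/3)


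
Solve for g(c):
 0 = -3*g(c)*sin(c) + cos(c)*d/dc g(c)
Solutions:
 g(c) = C1/cos(c)^3


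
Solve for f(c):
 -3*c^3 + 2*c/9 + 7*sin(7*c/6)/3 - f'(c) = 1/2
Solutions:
 f(c) = C1 - 3*c^4/4 + c^2/9 - c/2 - 2*cos(7*c/6)


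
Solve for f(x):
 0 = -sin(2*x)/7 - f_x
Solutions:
 f(x) = C1 + cos(2*x)/14


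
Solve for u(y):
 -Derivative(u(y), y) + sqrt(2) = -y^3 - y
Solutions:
 u(y) = C1 + y^4/4 + y^2/2 + sqrt(2)*y


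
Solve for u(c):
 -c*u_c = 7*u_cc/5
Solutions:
 u(c) = C1 + C2*erf(sqrt(70)*c/14)


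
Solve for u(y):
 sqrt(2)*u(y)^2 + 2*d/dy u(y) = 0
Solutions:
 u(y) = 2/(C1 + sqrt(2)*y)


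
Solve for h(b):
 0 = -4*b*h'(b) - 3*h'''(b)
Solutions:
 h(b) = C1 + Integral(C2*airyai(-6^(2/3)*b/3) + C3*airybi(-6^(2/3)*b/3), b)


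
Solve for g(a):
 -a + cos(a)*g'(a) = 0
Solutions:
 g(a) = C1 + Integral(a/cos(a), a)


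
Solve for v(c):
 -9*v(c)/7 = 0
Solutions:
 v(c) = 0


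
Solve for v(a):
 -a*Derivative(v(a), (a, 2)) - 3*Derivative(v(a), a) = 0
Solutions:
 v(a) = C1 + C2/a^2


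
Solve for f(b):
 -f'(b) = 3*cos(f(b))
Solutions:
 f(b) = pi - asin((C1 + exp(6*b))/(C1 - exp(6*b)))
 f(b) = asin((C1 + exp(6*b))/(C1 - exp(6*b)))


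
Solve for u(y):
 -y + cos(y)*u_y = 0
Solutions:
 u(y) = C1 + Integral(y/cos(y), y)


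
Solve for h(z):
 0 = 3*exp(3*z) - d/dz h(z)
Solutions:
 h(z) = C1 + exp(3*z)


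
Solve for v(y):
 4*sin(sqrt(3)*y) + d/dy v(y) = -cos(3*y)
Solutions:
 v(y) = C1 - sin(3*y)/3 + 4*sqrt(3)*cos(sqrt(3)*y)/3


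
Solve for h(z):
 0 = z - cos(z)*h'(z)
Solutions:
 h(z) = C1 + Integral(z/cos(z), z)


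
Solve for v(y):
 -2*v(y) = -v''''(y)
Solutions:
 v(y) = C1*exp(-2^(1/4)*y) + C2*exp(2^(1/4)*y) + C3*sin(2^(1/4)*y) + C4*cos(2^(1/4)*y)


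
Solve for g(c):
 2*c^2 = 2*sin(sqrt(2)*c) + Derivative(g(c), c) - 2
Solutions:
 g(c) = C1 + 2*c^3/3 + 2*c + sqrt(2)*cos(sqrt(2)*c)


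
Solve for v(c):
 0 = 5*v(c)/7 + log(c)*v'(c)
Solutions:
 v(c) = C1*exp(-5*li(c)/7)


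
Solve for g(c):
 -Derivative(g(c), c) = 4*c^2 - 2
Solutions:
 g(c) = C1 - 4*c^3/3 + 2*c


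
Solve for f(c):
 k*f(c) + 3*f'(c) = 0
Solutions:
 f(c) = C1*exp(-c*k/3)


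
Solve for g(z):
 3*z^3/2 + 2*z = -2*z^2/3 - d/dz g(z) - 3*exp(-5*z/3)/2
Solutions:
 g(z) = C1 - 3*z^4/8 - 2*z^3/9 - z^2 + 9*exp(-5*z/3)/10


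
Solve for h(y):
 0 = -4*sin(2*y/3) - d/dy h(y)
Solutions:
 h(y) = C1 + 6*cos(2*y/3)


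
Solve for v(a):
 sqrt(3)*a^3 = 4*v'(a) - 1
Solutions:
 v(a) = C1 + sqrt(3)*a^4/16 + a/4


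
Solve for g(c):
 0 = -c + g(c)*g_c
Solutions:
 g(c) = -sqrt(C1 + c^2)
 g(c) = sqrt(C1 + c^2)


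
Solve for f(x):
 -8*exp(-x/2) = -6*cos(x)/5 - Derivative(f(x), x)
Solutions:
 f(x) = C1 - 6*sin(x)/5 - 16*exp(-x/2)


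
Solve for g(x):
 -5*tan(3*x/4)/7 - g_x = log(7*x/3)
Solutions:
 g(x) = C1 - x*log(x) - x*log(7) + x + x*log(3) + 20*log(cos(3*x/4))/21


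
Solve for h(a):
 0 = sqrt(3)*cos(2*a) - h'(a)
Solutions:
 h(a) = C1 + sqrt(3)*sin(2*a)/2


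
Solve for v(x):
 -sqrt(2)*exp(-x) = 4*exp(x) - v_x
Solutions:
 v(x) = C1 + 4*exp(x) - sqrt(2)*exp(-x)


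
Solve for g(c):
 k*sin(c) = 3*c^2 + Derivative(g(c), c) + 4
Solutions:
 g(c) = C1 - c^3 - 4*c - k*cos(c)


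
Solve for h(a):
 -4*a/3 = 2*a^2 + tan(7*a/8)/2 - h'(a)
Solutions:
 h(a) = C1 + 2*a^3/3 + 2*a^2/3 - 4*log(cos(7*a/8))/7


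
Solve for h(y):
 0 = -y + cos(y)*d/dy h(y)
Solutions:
 h(y) = C1 + Integral(y/cos(y), y)


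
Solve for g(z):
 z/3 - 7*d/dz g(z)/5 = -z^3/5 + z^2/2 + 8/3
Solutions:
 g(z) = C1 + z^4/28 - 5*z^3/42 + 5*z^2/42 - 40*z/21


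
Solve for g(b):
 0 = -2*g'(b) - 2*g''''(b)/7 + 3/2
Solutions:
 g(b) = C1 + C4*exp(-7^(1/3)*b) + 3*b/4 + (C2*sin(sqrt(3)*7^(1/3)*b/2) + C3*cos(sqrt(3)*7^(1/3)*b/2))*exp(7^(1/3)*b/2)


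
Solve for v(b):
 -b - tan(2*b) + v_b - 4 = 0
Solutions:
 v(b) = C1 + b^2/2 + 4*b - log(cos(2*b))/2


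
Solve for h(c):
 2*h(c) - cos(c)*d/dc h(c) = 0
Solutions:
 h(c) = C1*(sin(c) + 1)/(sin(c) - 1)


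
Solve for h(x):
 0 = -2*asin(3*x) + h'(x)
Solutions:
 h(x) = C1 + 2*x*asin(3*x) + 2*sqrt(1 - 9*x^2)/3


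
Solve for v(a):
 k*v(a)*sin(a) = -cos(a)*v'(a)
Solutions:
 v(a) = C1*exp(k*log(cos(a)))


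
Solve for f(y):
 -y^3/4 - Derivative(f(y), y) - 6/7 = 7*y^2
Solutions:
 f(y) = C1 - y^4/16 - 7*y^3/3 - 6*y/7


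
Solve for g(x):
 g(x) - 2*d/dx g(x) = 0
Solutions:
 g(x) = C1*exp(x/2)


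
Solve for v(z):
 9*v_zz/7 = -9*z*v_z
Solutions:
 v(z) = C1 + C2*erf(sqrt(14)*z/2)


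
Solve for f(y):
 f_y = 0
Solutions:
 f(y) = C1


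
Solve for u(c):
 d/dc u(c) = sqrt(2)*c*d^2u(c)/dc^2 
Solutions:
 u(c) = C1 + C2*c^(sqrt(2)/2 + 1)


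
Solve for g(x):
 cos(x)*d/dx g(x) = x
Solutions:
 g(x) = C1 + Integral(x/cos(x), x)


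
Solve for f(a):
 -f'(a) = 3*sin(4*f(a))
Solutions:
 f(a) = -acos((-C1 - exp(24*a))/(C1 - exp(24*a)))/4 + pi/2
 f(a) = acos((-C1 - exp(24*a))/(C1 - exp(24*a)))/4


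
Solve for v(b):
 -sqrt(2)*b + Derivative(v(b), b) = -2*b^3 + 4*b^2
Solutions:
 v(b) = C1 - b^4/2 + 4*b^3/3 + sqrt(2)*b^2/2


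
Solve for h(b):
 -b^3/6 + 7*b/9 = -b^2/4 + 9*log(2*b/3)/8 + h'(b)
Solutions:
 h(b) = C1 - b^4/24 + b^3/12 + 7*b^2/18 - 9*b*log(b)/8 - 9*b*log(2)/8 + 9*b/8 + 9*b*log(3)/8


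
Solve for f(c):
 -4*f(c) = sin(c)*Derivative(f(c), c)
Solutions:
 f(c) = C1*(cos(c)^2 + 2*cos(c) + 1)/(cos(c)^2 - 2*cos(c) + 1)


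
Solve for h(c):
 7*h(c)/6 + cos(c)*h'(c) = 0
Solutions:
 h(c) = C1*(sin(c) - 1)^(7/12)/(sin(c) + 1)^(7/12)


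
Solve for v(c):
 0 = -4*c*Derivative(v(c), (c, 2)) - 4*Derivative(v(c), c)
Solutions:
 v(c) = C1 + C2*log(c)


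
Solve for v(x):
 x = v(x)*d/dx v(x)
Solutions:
 v(x) = -sqrt(C1 + x^2)
 v(x) = sqrt(C1 + x^2)


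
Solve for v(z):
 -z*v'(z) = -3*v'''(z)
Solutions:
 v(z) = C1 + Integral(C2*airyai(3^(2/3)*z/3) + C3*airybi(3^(2/3)*z/3), z)


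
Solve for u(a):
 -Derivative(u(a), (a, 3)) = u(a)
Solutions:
 u(a) = C3*exp(-a) + (C1*sin(sqrt(3)*a/2) + C2*cos(sqrt(3)*a/2))*exp(a/2)


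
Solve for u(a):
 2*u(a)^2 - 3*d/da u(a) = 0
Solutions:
 u(a) = -3/(C1 + 2*a)


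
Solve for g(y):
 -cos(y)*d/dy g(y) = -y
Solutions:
 g(y) = C1 + Integral(y/cos(y), y)


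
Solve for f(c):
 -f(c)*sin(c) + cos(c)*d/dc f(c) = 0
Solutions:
 f(c) = C1/cos(c)


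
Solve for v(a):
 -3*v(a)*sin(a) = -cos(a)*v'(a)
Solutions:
 v(a) = C1/cos(a)^3


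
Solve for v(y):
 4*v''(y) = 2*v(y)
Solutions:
 v(y) = C1*exp(-sqrt(2)*y/2) + C2*exp(sqrt(2)*y/2)


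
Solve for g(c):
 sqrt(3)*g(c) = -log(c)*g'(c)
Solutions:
 g(c) = C1*exp(-sqrt(3)*li(c))


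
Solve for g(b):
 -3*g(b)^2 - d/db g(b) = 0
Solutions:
 g(b) = 1/(C1 + 3*b)


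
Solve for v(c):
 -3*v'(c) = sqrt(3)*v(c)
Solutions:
 v(c) = C1*exp(-sqrt(3)*c/3)


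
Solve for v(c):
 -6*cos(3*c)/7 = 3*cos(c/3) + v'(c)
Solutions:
 v(c) = C1 - 9*sin(c/3) - 2*sin(3*c)/7


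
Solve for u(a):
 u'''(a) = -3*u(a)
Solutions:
 u(a) = C3*exp(-3^(1/3)*a) + (C1*sin(3^(5/6)*a/2) + C2*cos(3^(5/6)*a/2))*exp(3^(1/3)*a/2)


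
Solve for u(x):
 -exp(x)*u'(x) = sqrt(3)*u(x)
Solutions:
 u(x) = C1*exp(sqrt(3)*exp(-x))


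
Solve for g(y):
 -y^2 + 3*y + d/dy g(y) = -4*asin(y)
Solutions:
 g(y) = C1 + y^3/3 - 3*y^2/2 - 4*y*asin(y) - 4*sqrt(1 - y^2)


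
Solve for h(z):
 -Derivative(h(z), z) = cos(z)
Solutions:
 h(z) = C1 - sin(z)


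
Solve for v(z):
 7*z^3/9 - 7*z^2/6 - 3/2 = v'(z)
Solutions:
 v(z) = C1 + 7*z^4/36 - 7*z^3/18 - 3*z/2


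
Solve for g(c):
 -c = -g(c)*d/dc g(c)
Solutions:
 g(c) = -sqrt(C1 + c^2)
 g(c) = sqrt(C1 + c^2)


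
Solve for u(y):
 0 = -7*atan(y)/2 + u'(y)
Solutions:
 u(y) = C1 + 7*y*atan(y)/2 - 7*log(y^2 + 1)/4


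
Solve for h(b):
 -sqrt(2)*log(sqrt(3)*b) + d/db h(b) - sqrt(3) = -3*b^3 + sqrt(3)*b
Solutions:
 h(b) = C1 - 3*b^4/4 + sqrt(3)*b^2/2 + sqrt(2)*b*log(b) - sqrt(2)*b + sqrt(2)*b*log(3)/2 + sqrt(3)*b


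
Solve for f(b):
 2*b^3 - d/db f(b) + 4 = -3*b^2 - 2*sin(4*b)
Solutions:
 f(b) = C1 + b^4/2 + b^3 + 4*b - cos(4*b)/2


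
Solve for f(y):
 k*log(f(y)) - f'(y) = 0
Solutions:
 li(f(y)) = C1 + k*y


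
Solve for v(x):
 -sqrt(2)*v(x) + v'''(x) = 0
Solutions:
 v(x) = C3*exp(2^(1/6)*x) + (C1*sin(2^(1/6)*sqrt(3)*x/2) + C2*cos(2^(1/6)*sqrt(3)*x/2))*exp(-2^(1/6)*x/2)


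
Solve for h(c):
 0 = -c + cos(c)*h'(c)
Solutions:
 h(c) = C1 + Integral(c/cos(c), c)


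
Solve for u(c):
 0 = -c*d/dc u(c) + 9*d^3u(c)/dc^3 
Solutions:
 u(c) = C1 + Integral(C2*airyai(3^(1/3)*c/3) + C3*airybi(3^(1/3)*c/3), c)


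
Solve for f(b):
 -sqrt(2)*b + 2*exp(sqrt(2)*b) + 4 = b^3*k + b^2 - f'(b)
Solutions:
 f(b) = C1 + b^4*k/4 + b^3/3 + sqrt(2)*b^2/2 - 4*b - sqrt(2)*exp(sqrt(2)*b)


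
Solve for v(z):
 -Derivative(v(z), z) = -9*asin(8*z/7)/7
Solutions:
 v(z) = C1 + 9*z*asin(8*z/7)/7 + 9*sqrt(49 - 64*z^2)/56


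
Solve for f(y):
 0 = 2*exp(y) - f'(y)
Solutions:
 f(y) = C1 + 2*exp(y)


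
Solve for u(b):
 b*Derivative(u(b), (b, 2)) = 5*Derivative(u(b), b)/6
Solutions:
 u(b) = C1 + C2*b^(11/6)


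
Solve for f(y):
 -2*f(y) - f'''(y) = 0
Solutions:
 f(y) = C3*exp(-2^(1/3)*y) + (C1*sin(2^(1/3)*sqrt(3)*y/2) + C2*cos(2^(1/3)*sqrt(3)*y/2))*exp(2^(1/3)*y/2)


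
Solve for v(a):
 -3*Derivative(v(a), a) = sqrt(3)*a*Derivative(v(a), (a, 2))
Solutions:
 v(a) = C1 + C2*a^(1 - sqrt(3))


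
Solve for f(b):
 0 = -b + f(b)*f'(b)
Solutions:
 f(b) = -sqrt(C1 + b^2)
 f(b) = sqrt(C1 + b^2)


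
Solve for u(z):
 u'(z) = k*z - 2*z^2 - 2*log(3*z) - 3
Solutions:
 u(z) = C1 + k*z^2/2 - 2*z^3/3 - 2*z*log(z) - z*log(9) - z


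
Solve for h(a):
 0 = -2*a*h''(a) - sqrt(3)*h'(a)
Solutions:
 h(a) = C1 + C2*a^(1 - sqrt(3)/2)


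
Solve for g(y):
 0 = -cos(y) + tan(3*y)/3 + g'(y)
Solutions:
 g(y) = C1 + log(cos(3*y))/9 + sin(y)


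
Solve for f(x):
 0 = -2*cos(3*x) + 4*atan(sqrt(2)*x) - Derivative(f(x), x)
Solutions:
 f(x) = C1 + 4*x*atan(sqrt(2)*x) - sqrt(2)*log(2*x^2 + 1) - 2*sin(3*x)/3


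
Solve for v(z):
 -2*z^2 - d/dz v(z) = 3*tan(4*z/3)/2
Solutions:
 v(z) = C1 - 2*z^3/3 + 9*log(cos(4*z/3))/8


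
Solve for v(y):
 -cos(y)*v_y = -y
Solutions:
 v(y) = C1 + Integral(y/cos(y), y)


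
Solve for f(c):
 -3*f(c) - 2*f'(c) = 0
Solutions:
 f(c) = C1*exp(-3*c/2)


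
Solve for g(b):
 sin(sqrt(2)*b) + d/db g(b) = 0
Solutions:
 g(b) = C1 + sqrt(2)*cos(sqrt(2)*b)/2


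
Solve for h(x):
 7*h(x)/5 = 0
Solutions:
 h(x) = 0


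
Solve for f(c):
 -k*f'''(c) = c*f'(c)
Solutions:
 f(c) = C1 + Integral(C2*airyai(c*(-1/k)^(1/3)) + C3*airybi(c*(-1/k)^(1/3)), c)


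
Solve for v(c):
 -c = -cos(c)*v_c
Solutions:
 v(c) = C1 + Integral(c/cos(c), c)


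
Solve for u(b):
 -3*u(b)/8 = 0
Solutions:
 u(b) = 0


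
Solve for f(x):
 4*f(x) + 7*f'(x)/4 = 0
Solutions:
 f(x) = C1*exp(-16*x/7)


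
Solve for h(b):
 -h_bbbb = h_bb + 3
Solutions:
 h(b) = C1 + C2*b + C3*sin(b) + C4*cos(b) - 3*b^2/2


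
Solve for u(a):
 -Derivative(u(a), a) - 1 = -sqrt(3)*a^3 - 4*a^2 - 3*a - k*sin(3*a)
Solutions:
 u(a) = C1 + sqrt(3)*a^4/4 + 4*a^3/3 + 3*a^2/2 - a - k*cos(3*a)/3


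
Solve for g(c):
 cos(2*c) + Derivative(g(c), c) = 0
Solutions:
 g(c) = C1 - sin(2*c)/2


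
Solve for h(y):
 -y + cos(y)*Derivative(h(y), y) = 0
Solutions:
 h(y) = C1 + Integral(y/cos(y), y)


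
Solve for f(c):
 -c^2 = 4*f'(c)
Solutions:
 f(c) = C1 - c^3/12


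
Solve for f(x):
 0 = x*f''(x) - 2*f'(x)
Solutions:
 f(x) = C1 + C2*x^3


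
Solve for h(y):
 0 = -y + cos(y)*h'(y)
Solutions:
 h(y) = C1 + Integral(y/cos(y), y)


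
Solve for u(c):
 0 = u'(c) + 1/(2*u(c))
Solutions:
 u(c) = -sqrt(C1 - c)
 u(c) = sqrt(C1 - c)


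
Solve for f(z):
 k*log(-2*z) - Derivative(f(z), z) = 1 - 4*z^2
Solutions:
 f(z) = C1 + k*z*log(-z) + 4*z^3/3 + z*(-k + k*log(2) - 1)


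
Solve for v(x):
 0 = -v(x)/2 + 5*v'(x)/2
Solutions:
 v(x) = C1*exp(x/5)


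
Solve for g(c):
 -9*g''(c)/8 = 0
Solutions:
 g(c) = C1 + C2*c


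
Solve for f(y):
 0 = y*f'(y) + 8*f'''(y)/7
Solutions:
 f(y) = C1 + Integral(C2*airyai(-7^(1/3)*y/2) + C3*airybi(-7^(1/3)*y/2), y)


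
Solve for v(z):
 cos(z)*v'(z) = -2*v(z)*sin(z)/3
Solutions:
 v(z) = C1*cos(z)^(2/3)


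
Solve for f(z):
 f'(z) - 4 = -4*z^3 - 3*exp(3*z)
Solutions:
 f(z) = C1 - z^4 + 4*z - exp(3*z)


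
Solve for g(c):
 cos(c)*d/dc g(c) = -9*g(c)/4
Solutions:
 g(c) = C1*(sin(c) - 1)^(9/8)/(sin(c) + 1)^(9/8)


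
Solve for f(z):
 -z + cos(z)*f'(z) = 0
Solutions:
 f(z) = C1 + Integral(z/cos(z), z)


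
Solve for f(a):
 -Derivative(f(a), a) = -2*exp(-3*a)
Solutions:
 f(a) = C1 - 2*exp(-3*a)/3


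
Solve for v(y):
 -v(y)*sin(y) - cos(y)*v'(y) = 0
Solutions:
 v(y) = C1*cos(y)


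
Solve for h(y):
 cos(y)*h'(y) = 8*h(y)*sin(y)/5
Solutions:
 h(y) = C1/cos(y)^(8/5)


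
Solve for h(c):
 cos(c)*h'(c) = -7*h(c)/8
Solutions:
 h(c) = C1*(sin(c) - 1)^(7/16)/(sin(c) + 1)^(7/16)


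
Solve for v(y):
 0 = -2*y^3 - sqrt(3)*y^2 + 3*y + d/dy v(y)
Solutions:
 v(y) = C1 + y^4/2 + sqrt(3)*y^3/3 - 3*y^2/2


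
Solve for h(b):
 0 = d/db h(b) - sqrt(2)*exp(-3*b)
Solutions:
 h(b) = C1 - sqrt(2)*exp(-3*b)/3


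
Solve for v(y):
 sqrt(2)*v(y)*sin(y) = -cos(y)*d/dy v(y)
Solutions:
 v(y) = C1*cos(y)^(sqrt(2))


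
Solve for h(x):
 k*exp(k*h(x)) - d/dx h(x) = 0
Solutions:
 h(x) = Piecewise((log(-1/(C1*k + k^2*x))/k, Ne(k, 0)), (nan, True))
 h(x) = Piecewise((C1 + k*x, Eq(k, 0)), (nan, True))


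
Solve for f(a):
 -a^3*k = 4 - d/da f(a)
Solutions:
 f(a) = C1 + a^4*k/4 + 4*a


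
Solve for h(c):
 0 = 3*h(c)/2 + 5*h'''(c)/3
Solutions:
 h(c) = C3*exp(-30^(2/3)*c/10) + (C1*sin(3*10^(2/3)*3^(1/6)*c/20) + C2*cos(3*10^(2/3)*3^(1/6)*c/20))*exp(30^(2/3)*c/20)


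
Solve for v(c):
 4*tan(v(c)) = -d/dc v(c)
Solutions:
 v(c) = pi - asin(C1*exp(-4*c))
 v(c) = asin(C1*exp(-4*c))


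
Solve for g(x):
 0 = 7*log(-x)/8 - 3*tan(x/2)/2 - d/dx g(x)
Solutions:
 g(x) = C1 + 7*x*log(-x)/8 - 7*x/8 + 3*log(cos(x/2))


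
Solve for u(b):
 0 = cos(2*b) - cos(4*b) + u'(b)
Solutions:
 u(b) = C1 - sin(2*b)/2 + sin(4*b)/4


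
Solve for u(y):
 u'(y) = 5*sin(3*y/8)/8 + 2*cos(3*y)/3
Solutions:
 u(y) = C1 + 2*sin(3*y)/9 - 5*cos(3*y/8)/3


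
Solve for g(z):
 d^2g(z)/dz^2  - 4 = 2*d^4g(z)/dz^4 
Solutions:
 g(z) = C1 + C2*z + C3*exp(-sqrt(2)*z/2) + C4*exp(sqrt(2)*z/2) + 2*z^2


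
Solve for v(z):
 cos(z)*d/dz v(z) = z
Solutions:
 v(z) = C1 + Integral(z/cos(z), z)


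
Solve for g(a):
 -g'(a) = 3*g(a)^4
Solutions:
 g(a) = (-3^(2/3) - 3*3^(1/6)*I)*(1/(C1 + 3*a))^(1/3)/6
 g(a) = (-3^(2/3) + 3*3^(1/6)*I)*(1/(C1 + 3*a))^(1/3)/6
 g(a) = (1/(C1 + 9*a))^(1/3)


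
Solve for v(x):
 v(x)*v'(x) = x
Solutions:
 v(x) = -sqrt(C1 + x^2)
 v(x) = sqrt(C1 + x^2)


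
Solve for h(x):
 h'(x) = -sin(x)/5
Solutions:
 h(x) = C1 + cos(x)/5


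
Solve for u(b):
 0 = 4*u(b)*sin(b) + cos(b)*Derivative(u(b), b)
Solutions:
 u(b) = C1*cos(b)^4


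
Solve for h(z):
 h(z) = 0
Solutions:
 h(z) = 0


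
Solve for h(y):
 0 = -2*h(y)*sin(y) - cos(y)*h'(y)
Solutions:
 h(y) = C1*cos(y)^2


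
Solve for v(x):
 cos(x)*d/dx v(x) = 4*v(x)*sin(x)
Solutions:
 v(x) = C1/cos(x)^4


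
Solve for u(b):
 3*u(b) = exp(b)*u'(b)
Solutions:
 u(b) = C1*exp(-3*exp(-b))


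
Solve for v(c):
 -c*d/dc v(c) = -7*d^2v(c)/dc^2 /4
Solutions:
 v(c) = C1 + C2*erfi(sqrt(14)*c/7)


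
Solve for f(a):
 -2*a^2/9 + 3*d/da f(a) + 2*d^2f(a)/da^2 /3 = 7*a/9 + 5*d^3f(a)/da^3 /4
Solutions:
 f(a) = C1 + C2*exp(2*a*(2 - sqrt(139))/15) + C3*exp(2*a*(2 + sqrt(139))/15) + 2*a^3/81 + 55*a^2/486 + 25*a/2187


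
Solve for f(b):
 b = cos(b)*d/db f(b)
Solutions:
 f(b) = C1 + Integral(b/cos(b), b)


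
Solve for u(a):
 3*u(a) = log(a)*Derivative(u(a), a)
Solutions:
 u(a) = C1*exp(3*li(a))


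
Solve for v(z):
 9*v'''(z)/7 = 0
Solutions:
 v(z) = C1 + C2*z + C3*z^2


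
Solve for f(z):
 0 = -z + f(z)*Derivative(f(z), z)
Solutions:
 f(z) = -sqrt(C1 + z^2)
 f(z) = sqrt(C1 + z^2)


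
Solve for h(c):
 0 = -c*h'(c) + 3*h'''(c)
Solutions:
 h(c) = C1 + Integral(C2*airyai(3^(2/3)*c/3) + C3*airybi(3^(2/3)*c/3), c)


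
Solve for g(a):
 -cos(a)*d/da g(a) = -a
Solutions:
 g(a) = C1 + Integral(a/cos(a), a)


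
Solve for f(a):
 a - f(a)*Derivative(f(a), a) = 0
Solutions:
 f(a) = -sqrt(C1 + a^2)
 f(a) = sqrt(C1 + a^2)


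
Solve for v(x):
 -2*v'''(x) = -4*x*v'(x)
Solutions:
 v(x) = C1 + Integral(C2*airyai(2^(1/3)*x) + C3*airybi(2^(1/3)*x), x)


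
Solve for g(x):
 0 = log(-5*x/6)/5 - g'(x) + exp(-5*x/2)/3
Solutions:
 g(x) = C1 + x*log(-x)/5 + x*(-log(6) - 1 + log(5))/5 - 2*exp(-5*x/2)/15


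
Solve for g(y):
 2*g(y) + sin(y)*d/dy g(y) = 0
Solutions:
 g(y) = C1*(cos(y) + 1)/(cos(y) - 1)


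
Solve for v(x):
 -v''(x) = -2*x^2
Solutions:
 v(x) = C1 + C2*x + x^4/6


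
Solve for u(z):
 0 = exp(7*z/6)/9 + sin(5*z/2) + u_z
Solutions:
 u(z) = C1 - 2*exp(7*z/6)/21 + 2*cos(5*z/2)/5


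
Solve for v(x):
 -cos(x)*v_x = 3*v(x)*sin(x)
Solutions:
 v(x) = C1*cos(x)^3


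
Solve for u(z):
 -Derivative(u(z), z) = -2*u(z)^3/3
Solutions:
 u(z) = -sqrt(6)*sqrt(-1/(C1 + 2*z))/2
 u(z) = sqrt(6)*sqrt(-1/(C1 + 2*z))/2


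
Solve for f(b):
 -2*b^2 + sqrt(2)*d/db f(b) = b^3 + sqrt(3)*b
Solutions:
 f(b) = C1 + sqrt(2)*b^4/8 + sqrt(2)*b^3/3 + sqrt(6)*b^2/4


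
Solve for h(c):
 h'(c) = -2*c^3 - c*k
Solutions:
 h(c) = C1 - c^4/2 - c^2*k/2


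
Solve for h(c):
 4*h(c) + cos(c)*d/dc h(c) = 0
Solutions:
 h(c) = C1*(sin(c)^2 - 2*sin(c) + 1)/(sin(c)^2 + 2*sin(c) + 1)


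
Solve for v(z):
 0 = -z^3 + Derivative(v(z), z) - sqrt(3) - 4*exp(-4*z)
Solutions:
 v(z) = C1 + z^4/4 + sqrt(3)*z - exp(-4*z)


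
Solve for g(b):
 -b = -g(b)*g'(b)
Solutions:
 g(b) = -sqrt(C1 + b^2)
 g(b) = sqrt(C1 + b^2)


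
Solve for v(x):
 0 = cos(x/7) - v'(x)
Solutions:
 v(x) = C1 + 7*sin(x/7)


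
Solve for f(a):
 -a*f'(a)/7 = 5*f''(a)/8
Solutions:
 f(a) = C1 + C2*erf(2*sqrt(35)*a/35)


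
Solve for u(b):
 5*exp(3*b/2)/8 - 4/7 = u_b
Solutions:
 u(b) = C1 - 4*b/7 + 5*exp(3*b/2)/12


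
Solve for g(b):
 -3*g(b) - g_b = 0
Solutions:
 g(b) = C1*exp(-3*b)


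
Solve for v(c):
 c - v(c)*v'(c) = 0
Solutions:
 v(c) = -sqrt(C1 + c^2)
 v(c) = sqrt(C1 + c^2)


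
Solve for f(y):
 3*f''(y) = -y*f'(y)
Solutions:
 f(y) = C1 + C2*erf(sqrt(6)*y/6)


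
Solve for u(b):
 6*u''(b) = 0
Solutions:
 u(b) = C1 + C2*b


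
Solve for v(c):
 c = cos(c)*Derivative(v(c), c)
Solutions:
 v(c) = C1 + Integral(c/cos(c), c)


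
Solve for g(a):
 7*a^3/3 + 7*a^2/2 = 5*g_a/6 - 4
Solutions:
 g(a) = C1 + 7*a^4/10 + 7*a^3/5 + 24*a/5


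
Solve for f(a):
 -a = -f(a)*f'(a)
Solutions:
 f(a) = -sqrt(C1 + a^2)
 f(a) = sqrt(C1 + a^2)


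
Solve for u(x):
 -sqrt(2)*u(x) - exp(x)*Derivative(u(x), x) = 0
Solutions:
 u(x) = C1*exp(sqrt(2)*exp(-x))


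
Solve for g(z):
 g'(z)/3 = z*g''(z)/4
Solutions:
 g(z) = C1 + C2*z^(7/3)


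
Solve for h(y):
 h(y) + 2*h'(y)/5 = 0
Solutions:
 h(y) = C1*exp(-5*y/2)


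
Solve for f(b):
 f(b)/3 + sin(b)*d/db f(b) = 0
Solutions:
 f(b) = C1*(cos(b) + 1)^(1/6)/(cos(b) - 1)^(1/6)


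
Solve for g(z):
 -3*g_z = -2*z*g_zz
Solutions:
 g(z) = C1 + C2*z^(5/2)


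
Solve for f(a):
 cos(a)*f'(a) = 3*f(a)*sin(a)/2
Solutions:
 f(a) = C1/cos(a)^(3/2)


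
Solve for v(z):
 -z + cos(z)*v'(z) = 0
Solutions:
 v(z) = C1 + Integral(z/cos(z), z)


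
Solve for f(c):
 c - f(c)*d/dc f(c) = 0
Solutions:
 f(c) = -sqrt(C1 + c^2)
 f(c) = sqrt(C1 + c^2)


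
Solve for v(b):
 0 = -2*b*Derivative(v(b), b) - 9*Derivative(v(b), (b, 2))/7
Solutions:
 v(b) = C1 + C2*erf(sqrt(7)*b/3)


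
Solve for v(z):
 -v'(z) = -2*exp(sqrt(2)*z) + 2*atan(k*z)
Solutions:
 v(z) = C1 - 2*Piecewise((z*atan(k*z) - log(k^2*z^2 + 1)/(2*k), Ne(k, 0)), (0, True)) + sqrt(2)*exp(sqrt(2)*z)


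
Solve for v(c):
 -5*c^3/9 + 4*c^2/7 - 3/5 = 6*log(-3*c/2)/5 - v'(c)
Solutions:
 v(c) = C1 + 5*c^4/36 - 4*c^3/21 + 6*c*log(-c)/5 + 3*c*(-2*log(2) - 1 + 2*log(3))/5


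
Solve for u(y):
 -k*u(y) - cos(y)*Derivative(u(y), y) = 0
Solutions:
 u(y) = C1*exp(k*(log(sin(y) - 1) - log(sin(y) + 1))/2)


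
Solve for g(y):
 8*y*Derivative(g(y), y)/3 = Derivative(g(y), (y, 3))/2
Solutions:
 g(y) = C1 + Integral(C2*airyai(2*2^(1/3)*3^(2/3)*y/3) + C3*airybi(2*2^(1/3)*3^(2/3)*y/3), y)


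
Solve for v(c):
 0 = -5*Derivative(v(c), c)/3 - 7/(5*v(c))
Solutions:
 v(c) = -sqrt(C1 - 42*c)/5
 v(c) = sqrt(C1 - 42*c)/5


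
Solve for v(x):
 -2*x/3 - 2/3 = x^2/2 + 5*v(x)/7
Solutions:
 v(x) = -7*x^2/10 - 14*x/15 - 14/15


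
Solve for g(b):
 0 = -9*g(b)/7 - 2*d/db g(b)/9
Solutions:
 g(b) = C1*exp(-81*b/14)


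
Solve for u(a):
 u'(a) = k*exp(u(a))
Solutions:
 u(a) = log(-1/(C1 + a*k))


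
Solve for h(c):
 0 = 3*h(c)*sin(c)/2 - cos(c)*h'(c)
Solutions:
 h(c) = C1/cos(c)^(3/2)


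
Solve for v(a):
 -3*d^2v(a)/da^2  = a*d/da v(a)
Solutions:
 v(a) = C1 + C2*erf(sqrt(6)*a/6)


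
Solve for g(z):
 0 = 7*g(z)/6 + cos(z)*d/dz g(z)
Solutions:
 g(z) = C1*(sin(z) - 1)^(7/12)/(sin(z) + 1)^(7/12)


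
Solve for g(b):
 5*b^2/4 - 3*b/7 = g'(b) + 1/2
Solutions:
 g(b) = C1 + 5*b^3/12 - 3*b^2/14 - b/2


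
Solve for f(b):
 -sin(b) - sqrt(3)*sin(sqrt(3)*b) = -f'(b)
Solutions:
 f(b) = C1 - cos(b) - cos(sqrt(3)*b)


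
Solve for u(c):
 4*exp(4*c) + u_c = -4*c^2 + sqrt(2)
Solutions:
 u(c) = C1 - 4*c^3/3 + sqrt(2)*c - exp(4*c)


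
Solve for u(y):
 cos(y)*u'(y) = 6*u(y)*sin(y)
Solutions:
 u(y) = C1/cos(y)^6


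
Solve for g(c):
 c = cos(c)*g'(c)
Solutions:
 g(c) = C1 + Integral(c/cos(c), c)


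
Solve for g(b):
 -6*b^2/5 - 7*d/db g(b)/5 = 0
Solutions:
 g(b) = C1 - 2*b^3/7


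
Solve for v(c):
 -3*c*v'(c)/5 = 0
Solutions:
 v(c) = C1


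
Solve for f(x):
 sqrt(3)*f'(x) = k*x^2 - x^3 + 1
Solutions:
 f(x) = C1 + sqrt(3)*k*x^3/9 - sqrt(3)*x^4/12 + sqrt(3)*x/3


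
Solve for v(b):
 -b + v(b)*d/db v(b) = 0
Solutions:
 v(b) = -sqrt(C1 + b^2)
 v(b) = sqrt(C1 + b^2)


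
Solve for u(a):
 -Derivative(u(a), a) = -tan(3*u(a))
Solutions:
 u(a) = -asin(C1*exp(3*a))/3 + pi/3
 u(a) = asin(C1*exp(3*a))/3
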